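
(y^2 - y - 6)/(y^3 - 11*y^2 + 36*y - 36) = (y + 2)/(y^2 - 8*y + 12)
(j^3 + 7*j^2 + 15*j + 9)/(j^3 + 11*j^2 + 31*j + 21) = (j + 3)/(j + 7)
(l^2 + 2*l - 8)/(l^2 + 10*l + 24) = (l - 2)/(l + 6)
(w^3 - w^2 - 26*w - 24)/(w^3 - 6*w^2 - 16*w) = (-w^3 + w^2 + 26*w + 24)/(w*(-w^2 + 6*w + 16))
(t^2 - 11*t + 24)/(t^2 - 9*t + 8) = (t - 3)/(t - 1)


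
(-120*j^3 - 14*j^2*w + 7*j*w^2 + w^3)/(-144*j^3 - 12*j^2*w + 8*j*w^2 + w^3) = (5*j + w)/(6*j + w)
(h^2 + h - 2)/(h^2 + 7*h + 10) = (h - 1)/(h + 5)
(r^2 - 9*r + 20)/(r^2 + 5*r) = (r^2 - 9*r + 20)/(r*(r + 5))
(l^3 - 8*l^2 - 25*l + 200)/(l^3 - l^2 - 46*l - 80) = (l - 5)/(l + 2)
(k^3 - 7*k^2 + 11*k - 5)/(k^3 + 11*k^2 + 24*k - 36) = (k^2 - 6*k + 5)/(k^2 + 12*k + 36)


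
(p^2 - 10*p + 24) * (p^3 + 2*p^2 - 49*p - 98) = p^5 - 8*p^4 - 45*p^3 + 440*p^2 - 196*p - 2352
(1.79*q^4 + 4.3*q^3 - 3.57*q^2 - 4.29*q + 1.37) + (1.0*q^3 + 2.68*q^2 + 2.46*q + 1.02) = 1.79*q^4 + 5.3*q^3 - 0.89*q^2 - 1.83*q + 2.39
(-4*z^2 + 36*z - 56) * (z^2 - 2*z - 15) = -4*z^4 + 44*z^3 - 68*z^2 - 428*z + 840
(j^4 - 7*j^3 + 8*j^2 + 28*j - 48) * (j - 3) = j^5 - 10*j^4 + 29*j^3 + 4*j^2 - 132*j + 144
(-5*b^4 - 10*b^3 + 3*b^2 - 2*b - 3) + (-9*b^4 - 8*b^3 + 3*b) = -14*b^4 - 18*b^3 + 3*b^2 + b - 3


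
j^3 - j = j*(j - 1)*(j + 1)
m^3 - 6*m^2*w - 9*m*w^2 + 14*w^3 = (m - 7*w)*(m - w)*(m + 2*w)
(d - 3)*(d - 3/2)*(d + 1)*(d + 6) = d^4 + 5*d^3/2 - 21*d^2 + 9*d/2 + 27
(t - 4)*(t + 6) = t^2 + 2*t - 24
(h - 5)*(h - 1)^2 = h^3 - 7*h^2 + 11*h - 5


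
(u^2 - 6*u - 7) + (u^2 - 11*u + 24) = 2*u^2 - 17*u + 17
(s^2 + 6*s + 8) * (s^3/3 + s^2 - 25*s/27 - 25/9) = s^5/3 + 3*s^4 + 209*s^3/27 - s^2/3 - 650*s/27 - 200/9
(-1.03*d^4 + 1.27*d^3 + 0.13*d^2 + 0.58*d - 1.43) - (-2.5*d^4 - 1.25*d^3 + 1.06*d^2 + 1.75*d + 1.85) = 1.47*d^4 + 2.52*d^3 - 0.93*d^2 - 1.17*d - 3.28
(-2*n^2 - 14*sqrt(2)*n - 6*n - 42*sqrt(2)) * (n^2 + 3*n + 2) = -2*n^4 - 14*sqrt(2)*n^3 - 12*n^3 - 84*sqrt(2)*n^2 - 22*n^2 - 154*sqrt(2)*n - 12*n - 84*sqrt(2)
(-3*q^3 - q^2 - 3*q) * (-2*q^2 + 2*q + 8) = 6*q^5 - 4*q^4 - 20*q^3 - 14*q^2 - 24*q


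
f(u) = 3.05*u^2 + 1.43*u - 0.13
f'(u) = 6.1*u + 1.43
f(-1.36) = 3.57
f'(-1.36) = -6.87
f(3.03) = 32.20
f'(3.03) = 19.91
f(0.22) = 0.33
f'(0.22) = 2.77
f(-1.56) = 5.06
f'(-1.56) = -8.09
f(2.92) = 30.05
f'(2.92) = 19.24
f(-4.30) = 50.12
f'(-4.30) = -24.80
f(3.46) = 41.33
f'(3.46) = 22.54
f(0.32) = 0.64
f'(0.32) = 3.38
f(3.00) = 31.61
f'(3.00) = 19.73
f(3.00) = 31.61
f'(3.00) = 19.73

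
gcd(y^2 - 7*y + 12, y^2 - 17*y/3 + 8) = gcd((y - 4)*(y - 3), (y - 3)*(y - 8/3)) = y - 3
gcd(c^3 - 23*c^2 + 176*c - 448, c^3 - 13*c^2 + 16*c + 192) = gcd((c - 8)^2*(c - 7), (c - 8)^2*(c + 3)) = c^2 - 16*c + 64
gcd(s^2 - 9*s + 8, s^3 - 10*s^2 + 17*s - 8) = s^2 - 9*s + 8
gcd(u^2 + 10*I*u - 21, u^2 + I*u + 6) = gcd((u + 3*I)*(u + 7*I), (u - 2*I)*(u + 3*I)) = u + 3*I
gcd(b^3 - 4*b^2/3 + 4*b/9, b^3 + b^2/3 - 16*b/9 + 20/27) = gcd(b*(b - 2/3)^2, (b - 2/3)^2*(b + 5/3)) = b^2 - 4*b/3 + 4/9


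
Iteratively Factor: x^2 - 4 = (x + 2)*(x - 2)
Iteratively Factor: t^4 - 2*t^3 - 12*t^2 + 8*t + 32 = (t + 2)*(t^3 - 4*t^2 - 4*t + 16) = (t - 2)*(t + 2)*(t^2 - 2*t - 8) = (t - 2)*(t + 2)^2*(t - 4)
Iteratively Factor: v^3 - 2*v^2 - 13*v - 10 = (v - 5)*(v^2 + 3*v + 2) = (v - 5)*(v + 2)*(v + 1)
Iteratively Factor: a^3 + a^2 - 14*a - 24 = (a - 4)*(a^2 + 5*a + 6) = (a - 4)*(a + 3)*(a + 2)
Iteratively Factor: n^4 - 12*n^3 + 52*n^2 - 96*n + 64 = (n - 2)*(n^3 - 10*n^2 + 32*n - 32) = (n - 2)^2*(n^2 - 8*n + 16) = (n - 4)*(n - 2)^2*(n - 4)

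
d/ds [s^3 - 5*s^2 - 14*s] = 3*s^2 - 10*s - 14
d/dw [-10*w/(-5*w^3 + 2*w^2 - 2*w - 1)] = 10*(-10*w^3 + 2*w^2 + 1)/(25*w^6 - 20*w^5 + 24*w^4 + 2*w^3 + 4*w + 1)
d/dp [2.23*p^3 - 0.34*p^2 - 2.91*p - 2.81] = 6.69*p^2 - 0.68*p - 2.91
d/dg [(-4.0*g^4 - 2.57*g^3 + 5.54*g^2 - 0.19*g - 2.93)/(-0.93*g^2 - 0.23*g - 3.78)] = (7.44*g^5 + 5.1501*g^4 + 61.6622*g^3 + 27.6929*g^2 - 47.3322*g + 0.0442999999999999)/(0.8649*g^4 + 0.4278*g^3 + 7.0837*g^2 + 1.7388*g + 14.2884)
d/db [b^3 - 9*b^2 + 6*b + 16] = 3*b^2 - 18*b + 6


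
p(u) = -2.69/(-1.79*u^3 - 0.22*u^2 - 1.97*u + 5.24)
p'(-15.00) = -0.00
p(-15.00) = -0.00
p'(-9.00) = -0.00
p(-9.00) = -0.00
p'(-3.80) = -0.02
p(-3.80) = -0.02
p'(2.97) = -0.06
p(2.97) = 0.05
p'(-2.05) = -0.11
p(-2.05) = -0.11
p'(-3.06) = -0.04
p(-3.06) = -0.04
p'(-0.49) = -0.20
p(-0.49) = -0.42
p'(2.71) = -0.08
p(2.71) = 0.07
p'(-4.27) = -0.01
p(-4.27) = -0.02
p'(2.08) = -0.28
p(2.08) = 0.17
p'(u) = -2.69*(5.37*u^2 + 0.44*u + 1.97)/(-1.79*u^3 - 0.22*u^2 - 1.97*u + 5.24)^2 = (-14.4453*u^2 - 1.1836*u - 5.2993)/(1.79*u^3 + 0.22*u^2 + 1.97*u - 5.24)^2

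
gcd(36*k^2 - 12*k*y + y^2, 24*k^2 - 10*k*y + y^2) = -6*k + y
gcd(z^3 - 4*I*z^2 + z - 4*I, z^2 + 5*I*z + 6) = z - I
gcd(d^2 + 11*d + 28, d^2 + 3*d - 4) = d + 4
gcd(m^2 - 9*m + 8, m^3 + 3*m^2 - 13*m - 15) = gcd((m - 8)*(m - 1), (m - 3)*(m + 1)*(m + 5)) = 1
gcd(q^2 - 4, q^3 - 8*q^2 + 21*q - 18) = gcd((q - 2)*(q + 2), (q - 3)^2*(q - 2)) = q - 2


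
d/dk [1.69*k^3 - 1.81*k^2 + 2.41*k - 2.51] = 5.07*k^2 - 3.62*k + 2.41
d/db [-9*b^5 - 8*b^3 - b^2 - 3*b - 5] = -45*b^4 - 24*b^2 - 2*b - 3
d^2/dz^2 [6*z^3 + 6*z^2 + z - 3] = 36*z + 12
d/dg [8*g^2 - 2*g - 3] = 16*g - 2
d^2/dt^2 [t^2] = 2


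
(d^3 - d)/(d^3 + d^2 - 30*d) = (d^2 - 1)/(d^2 + d - 30)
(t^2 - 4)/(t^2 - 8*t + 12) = (t + 2)/(t - 6)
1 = 1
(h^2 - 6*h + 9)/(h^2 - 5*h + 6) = (h - 3)/(h - 2)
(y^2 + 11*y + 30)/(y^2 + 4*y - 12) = (y + 5)/(y - 2)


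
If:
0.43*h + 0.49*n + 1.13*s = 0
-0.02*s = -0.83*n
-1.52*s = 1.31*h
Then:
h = 0.00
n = 0.00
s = 0.00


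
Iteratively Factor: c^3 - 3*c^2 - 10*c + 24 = (c - 4)*(c^2 + c - 6) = (c - 4)*(c - 2)*(c + 3)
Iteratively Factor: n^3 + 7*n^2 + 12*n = (n + 3)*(n^2 + 4*n) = (n + 3)*(n + 4)*(n)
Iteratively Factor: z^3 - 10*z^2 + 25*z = (z - 5)*(z^2 - 5*z) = z*(z - 5)*(z - 5)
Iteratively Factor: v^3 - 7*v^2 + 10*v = (v - 2)*(v^2 - 5*v) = v*(v - 2)*(v - 5)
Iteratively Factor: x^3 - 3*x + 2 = (x - 1)*(x^2 + x - 2) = (x - 1)^2*(x + 2)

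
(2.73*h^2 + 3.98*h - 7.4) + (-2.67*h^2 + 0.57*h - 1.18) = 0.0600000000000001*h^2 + 4.55*h - 8.58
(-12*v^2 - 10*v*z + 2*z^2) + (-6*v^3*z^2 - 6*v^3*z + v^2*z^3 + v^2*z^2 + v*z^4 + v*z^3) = -6*v^3*z^2 - 6*v^3*z + v^2*z^3 + v^2*z^2 - 12*v^2 + v*z^4 + v*z^3 - 10*v*z + 2*z^2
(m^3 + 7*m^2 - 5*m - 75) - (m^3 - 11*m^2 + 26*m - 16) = 18*m^2 - 31*m - 59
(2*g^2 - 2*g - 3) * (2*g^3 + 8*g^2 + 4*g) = 4*g^5 + 12*g^4 - 14*g^3 - 32*g^2 - 12*g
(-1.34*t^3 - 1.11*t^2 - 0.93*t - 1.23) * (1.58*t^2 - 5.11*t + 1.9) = -2.1172*t^5 + 5.0936*t^4 + 1.6567*t^3 + 0.6999*t^2 + 4.5183*t - 2.337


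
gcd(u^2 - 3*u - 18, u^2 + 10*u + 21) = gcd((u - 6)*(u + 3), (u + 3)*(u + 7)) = u + 3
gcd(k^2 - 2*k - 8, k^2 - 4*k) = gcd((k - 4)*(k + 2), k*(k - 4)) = k - 4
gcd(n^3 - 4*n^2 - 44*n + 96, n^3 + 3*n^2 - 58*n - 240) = n^2 - 2*n - 48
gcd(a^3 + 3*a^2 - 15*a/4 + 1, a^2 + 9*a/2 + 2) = a + 4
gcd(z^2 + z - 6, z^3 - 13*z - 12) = z + 3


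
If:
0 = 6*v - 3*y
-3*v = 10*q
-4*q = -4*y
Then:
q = 0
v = 0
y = 0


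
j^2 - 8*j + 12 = (j - 6)*(j - 2)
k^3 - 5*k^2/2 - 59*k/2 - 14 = (k - 7)*(k + 1/2)*(k + 4)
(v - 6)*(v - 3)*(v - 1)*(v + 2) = v^4 - 8*v^3 + 7*v^2 + 36*v - 36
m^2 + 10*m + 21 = (m + 3)*(m + 7)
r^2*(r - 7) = r^3 - 7*r^2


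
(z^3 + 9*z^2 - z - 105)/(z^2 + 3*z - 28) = (z^2 + 2*z - 15)/(z - 4)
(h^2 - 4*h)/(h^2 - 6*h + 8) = h/(h - 2)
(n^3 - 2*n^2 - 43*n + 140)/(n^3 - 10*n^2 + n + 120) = (n^2 + 3*n - 28)/(n^2 - 5*n - 24)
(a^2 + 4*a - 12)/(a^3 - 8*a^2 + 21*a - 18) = (a + 6)/(a^2 - 6*a + 9)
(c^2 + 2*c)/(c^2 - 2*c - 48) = c*(c + 2)/(c^2 - 2*c - 48)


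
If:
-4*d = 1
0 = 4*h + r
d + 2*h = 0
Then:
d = -1/4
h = 1/8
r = -1/2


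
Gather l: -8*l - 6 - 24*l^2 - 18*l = -24*l^2 - 26*l - 6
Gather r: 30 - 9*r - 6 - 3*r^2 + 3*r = -3*r^2 - 6*r + 24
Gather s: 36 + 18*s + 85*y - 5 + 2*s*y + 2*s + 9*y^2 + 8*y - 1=s*(2*y + 20) + 9*y^2 + 93*y + 30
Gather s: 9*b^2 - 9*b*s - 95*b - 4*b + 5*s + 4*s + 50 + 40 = 9*b^2 - 99*b + s*(9 - 9*b) + 90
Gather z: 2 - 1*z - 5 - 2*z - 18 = -3*z - 21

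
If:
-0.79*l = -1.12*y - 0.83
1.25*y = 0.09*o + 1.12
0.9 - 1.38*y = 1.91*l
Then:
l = 0.67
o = -16.20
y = -0.27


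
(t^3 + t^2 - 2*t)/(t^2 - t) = t + 2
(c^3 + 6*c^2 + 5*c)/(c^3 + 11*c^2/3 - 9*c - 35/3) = 3*c/(3*c - 7)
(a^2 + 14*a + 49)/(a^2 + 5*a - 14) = (a + 7)/(a - 2)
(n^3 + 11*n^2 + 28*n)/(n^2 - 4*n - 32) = n*(n + 7)/(n - 8)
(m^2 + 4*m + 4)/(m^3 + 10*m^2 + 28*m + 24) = 1/(m + 6)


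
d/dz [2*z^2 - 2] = 4*z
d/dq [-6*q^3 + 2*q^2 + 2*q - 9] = -18*q^2 + 4*q + 2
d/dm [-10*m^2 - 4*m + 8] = -20*m - 4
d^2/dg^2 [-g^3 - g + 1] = -6*g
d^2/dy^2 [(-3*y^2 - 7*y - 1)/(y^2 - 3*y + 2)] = 2*(-16*y^3 + 15*y^2 + 51*y - 61)/(y^6 - 9*y^5 + 33*y^4 - 63*y^3 + 66*y^2 - 36*y + 8)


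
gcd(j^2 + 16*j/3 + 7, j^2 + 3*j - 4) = 1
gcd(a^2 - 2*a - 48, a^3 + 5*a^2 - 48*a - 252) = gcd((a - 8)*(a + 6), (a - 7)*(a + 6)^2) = a + 6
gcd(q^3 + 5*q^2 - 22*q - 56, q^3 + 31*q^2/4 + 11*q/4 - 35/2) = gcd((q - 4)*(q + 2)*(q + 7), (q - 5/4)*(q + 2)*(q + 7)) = q^2 + 9*q + 14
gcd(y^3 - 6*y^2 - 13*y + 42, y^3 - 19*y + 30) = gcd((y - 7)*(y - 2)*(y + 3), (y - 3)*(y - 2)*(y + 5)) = y - 2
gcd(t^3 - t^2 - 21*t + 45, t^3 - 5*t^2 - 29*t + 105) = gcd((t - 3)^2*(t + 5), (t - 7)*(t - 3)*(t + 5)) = t^2 + 2*t - 15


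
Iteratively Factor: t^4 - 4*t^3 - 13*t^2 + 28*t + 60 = (t - 5)*(t^3 + t^2 - 8*t - 12) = (t - 5)*(t + 2)*(t^2 - t - 6) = (t - 5)*(t + 2)^2*(t - 3)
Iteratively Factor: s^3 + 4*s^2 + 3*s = (s)*(s^2 + 4*s + 3) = s*(s + 1)*(s + 3)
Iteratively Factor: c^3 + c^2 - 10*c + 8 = (c - 2)*(c^2 + 3*c - 4) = (c - 2)*(c - 1)*(c + 4)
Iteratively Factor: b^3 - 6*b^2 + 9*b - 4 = (b - 4)*(b^2 - 2*b + 1) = (b - 4)*(b - 1)*(b - 1)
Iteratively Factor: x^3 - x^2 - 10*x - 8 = (x + 1)*(x^2 - 2*x - 8) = (x + 1)*(x + 2)*(x - 4)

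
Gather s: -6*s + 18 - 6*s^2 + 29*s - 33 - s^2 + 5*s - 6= -7*s^2 + 28*s - 21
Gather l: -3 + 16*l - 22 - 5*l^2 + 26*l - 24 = -5*l^2 + 42*l - 49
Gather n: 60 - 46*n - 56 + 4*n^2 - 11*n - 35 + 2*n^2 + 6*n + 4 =6*n^2 - 51*n - 27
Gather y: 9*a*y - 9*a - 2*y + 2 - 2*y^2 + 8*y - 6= -9*a - 2*y^2 + y*(9*a + 6) - 4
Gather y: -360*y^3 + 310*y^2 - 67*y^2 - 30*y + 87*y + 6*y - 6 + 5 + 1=-360*y^3 + 243*y^2 + 63*y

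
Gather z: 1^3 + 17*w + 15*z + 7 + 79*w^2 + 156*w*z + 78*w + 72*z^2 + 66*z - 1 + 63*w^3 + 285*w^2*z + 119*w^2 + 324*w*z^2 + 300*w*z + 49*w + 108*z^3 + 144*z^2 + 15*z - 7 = 63*w^3 + 198*w^2 + 144*w + 108*z^3 + z^2*(324*w + 216) + z*(285*w^2 + 456*w + 96)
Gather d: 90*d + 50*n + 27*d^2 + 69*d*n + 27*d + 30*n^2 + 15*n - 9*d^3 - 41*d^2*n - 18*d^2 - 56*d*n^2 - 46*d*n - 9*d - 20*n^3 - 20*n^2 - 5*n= -9*d^3 + d^2*(9 - 41*n) + d*(-56*n^2 + 23*n + 108) - 20*n^3 + 10*n^2 + 60*n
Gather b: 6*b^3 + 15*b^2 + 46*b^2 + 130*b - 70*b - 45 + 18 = 6*b^3 + 61*b^2 + 60*b - 27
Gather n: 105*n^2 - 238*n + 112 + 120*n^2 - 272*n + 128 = 225*n^2 - 510*n + 240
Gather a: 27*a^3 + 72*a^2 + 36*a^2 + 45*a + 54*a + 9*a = 27*a^3 + 108*a^2 + 108*a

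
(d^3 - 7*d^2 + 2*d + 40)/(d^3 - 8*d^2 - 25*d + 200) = (d^2 - 2*d - 8)/(d^2 - 3*d - 40)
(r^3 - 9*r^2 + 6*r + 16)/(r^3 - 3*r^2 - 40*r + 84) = (r^2 - 7*r - 8)/(r^2 - r - 42)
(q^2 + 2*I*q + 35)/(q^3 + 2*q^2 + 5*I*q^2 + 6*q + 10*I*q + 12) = (q^2 + 2*I*q + 35)/(q^3 + q^2*(2 + 5*I) + q*(6 + 10*I) + 12)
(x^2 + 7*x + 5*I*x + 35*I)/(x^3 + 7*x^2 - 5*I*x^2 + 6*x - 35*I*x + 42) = (x + 5*I)/(x^2 - 5*I*x + 6)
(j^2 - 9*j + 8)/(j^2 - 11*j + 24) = (j - 1)/(j - 3)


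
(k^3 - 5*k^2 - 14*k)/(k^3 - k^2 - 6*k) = (k - 7)/(k - 3)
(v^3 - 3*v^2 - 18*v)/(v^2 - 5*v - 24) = v*(v - 6)/(v - 8)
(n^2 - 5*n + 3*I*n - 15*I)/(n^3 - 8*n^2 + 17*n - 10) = (n + 3*I)/(n^2 - 3*n + 2)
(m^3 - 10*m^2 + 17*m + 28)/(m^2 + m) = m - 11 + 28/m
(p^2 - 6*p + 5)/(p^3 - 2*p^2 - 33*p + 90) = (p - 1)/(p^2 + 3*p - 18)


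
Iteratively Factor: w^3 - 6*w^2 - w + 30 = (w - 3)*(w^2 - 3*w - 10) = (w - 3)*(w + 2)*(w - 5)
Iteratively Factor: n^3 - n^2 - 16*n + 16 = (n - 4)*(n^2 + 3*n - 4) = (n - 4)*(n - 1)*(n + 4)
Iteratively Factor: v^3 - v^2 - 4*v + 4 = (v - 1)*(v^2 - 4) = (v - 2)*(v - 1)*(v + 2)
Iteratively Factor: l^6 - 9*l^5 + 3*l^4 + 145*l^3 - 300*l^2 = (l - 3)*(l^5 - 6*l^4 - 15*l^3 + 100*l^2) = (l - 3)*(l + 4)*(l^4 - 10*l^3 + 25*l^2) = (l - 5)*(l - 3)*(l + 4)*(l^3 - 5*l^2) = (l - 5)^2*(l - 3)*(l + 4)*(l^2) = l*(l - 5)^2*(l - 3)*(l + 4)*(l)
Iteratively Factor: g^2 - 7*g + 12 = (g - 3)*(g - 4)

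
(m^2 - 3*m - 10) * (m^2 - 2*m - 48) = m^4 - 5*m^3 - 52*m^2 + 164*m + 480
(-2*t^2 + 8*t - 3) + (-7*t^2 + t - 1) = -9*t^2 + 9*t - 4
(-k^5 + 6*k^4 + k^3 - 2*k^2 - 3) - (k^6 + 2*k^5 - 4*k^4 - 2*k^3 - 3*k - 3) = -k^6 - 3*k^5 + 10*k^4 + 3*k^3 - 2*k^2 + 3*k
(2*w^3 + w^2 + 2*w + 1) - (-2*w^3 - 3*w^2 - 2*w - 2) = 4*w^3 + 4*w^2 + 4*w + 3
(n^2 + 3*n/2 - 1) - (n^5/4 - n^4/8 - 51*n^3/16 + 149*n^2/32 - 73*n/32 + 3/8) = -n^5/4 + n^4/8 + 51*n^3/16 - 117*n^2/32 + 121*n/32 - 11/8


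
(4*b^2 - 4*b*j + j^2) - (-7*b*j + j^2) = 4*b^2 + 3*b*j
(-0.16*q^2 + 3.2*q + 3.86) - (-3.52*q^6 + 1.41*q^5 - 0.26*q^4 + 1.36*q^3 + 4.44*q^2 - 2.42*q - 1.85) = 3.52*q^6 - 1.41*q^5 + 0.26*q^4 - 1.36*q^3 - 4.6*q^2 + 5.62*q + 5.71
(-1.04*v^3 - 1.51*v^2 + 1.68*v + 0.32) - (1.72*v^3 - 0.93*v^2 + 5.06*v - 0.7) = -2.76*v^3 - 0.58*v^2 - 3.38*v + 1.02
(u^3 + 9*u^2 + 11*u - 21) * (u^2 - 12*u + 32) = u^5 - 3*u^4 - 65*u^3 + 135*u^2 + 604*u - 672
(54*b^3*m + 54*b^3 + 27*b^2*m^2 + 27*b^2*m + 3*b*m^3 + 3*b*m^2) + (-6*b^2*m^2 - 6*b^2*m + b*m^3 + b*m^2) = 54*b^3*m + 54*b^3 + 21*b^2*m^2 + 21*b^2*m + 4*b*m^3 + 4*b*m^2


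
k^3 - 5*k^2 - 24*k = k*(k - 8)*(k + 3)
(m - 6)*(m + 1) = m^2 - 5*m - 6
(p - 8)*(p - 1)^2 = p^3 - 10*p^2 + 17*p - 8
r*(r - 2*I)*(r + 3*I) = r^3 + I*r^2 + 6*r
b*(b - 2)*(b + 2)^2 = b^4 + 2*b^3 - 4*b^2 - 8*b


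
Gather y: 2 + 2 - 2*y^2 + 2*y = -2*y^2 + 2*y + 4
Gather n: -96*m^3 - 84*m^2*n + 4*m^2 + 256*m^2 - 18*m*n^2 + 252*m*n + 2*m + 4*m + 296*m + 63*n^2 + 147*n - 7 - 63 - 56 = -96*m^3 + 260*m^2 + 302*m + n^2*(63 - 18*m) + n*(-84*m^2 + 252*m + 147) - 126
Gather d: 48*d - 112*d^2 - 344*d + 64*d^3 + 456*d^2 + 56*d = 64*d^3 + 344*d^2 - 240*d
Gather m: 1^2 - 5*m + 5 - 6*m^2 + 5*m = 6 - 6*m^2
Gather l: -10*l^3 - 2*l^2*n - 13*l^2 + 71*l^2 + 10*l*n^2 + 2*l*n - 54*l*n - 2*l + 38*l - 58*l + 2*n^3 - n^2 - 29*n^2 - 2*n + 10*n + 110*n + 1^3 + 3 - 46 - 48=-10*l^3 + l^2*(58 - 2*n) + l*(10*n^2 - 52*n - 22) + 2*n^3 - 30*n^2 + 118*n - 90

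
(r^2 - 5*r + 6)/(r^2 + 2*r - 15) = (r - 2)/(r + 5)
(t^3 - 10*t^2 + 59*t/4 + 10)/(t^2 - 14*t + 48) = (t^2 - 2*t - 5/4)/(t - 6)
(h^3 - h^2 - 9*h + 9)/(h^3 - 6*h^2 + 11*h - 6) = (h + 3)/(h - 2)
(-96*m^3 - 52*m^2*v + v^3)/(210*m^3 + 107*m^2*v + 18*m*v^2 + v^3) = (-16*m^2 - 6*m*v + v^2)/(35*m^2 + 12*m*v + v^2)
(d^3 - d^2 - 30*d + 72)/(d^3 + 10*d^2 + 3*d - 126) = (d - 4)/(d + 7)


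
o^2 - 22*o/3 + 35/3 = (o - 5)*(o - 7/3)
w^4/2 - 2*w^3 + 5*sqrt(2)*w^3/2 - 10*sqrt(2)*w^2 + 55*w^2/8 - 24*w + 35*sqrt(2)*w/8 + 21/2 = (w/2 + sqrt(2))*(w - 7/2)*(w - 1/2)*(w + 3*sqrt(2))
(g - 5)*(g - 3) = g^2 - 8*g + 15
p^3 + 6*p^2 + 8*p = p*(p + 2)*(p + 4)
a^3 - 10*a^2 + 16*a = a*(a - 8)*(a - 2)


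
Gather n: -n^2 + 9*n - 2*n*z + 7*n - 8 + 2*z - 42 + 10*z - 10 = -n^2 + n*(16 - 2*z) + 12*z - 60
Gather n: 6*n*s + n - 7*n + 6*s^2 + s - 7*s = n*(6*s - 6) + 6*s^2 - 6*s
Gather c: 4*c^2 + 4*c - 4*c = 4*c^2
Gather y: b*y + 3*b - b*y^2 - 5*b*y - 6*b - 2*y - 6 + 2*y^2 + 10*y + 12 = -3*b + y^2*(2 - b) + y*(8 - 4*b) + 6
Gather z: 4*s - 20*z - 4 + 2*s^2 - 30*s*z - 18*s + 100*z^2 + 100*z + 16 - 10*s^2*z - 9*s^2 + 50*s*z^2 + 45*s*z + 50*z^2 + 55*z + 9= -7*s^2 - 14*s + z^2*(50*s + 150) + z*(-10*s^2 + 15*s + 135) + 21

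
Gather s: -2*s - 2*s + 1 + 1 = 2 - 4*s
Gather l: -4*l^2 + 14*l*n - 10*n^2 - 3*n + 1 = -4*l^2 + 14*l*n - 10*n^2 - 3*n + 1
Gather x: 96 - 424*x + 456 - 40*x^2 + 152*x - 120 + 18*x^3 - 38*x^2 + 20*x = 18*x^3 - 78*x^2 - 252*x + 432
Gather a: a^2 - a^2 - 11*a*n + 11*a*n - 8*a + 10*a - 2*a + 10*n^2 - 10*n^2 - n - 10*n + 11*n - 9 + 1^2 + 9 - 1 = 0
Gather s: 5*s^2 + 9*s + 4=5*s^2 + 9*s + 4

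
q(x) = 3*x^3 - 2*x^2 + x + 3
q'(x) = 9*x^2 - 4*x + 1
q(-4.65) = -346.53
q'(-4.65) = 214.20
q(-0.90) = -1.71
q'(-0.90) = 11.89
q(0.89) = 4.42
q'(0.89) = 4.57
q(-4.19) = -256.98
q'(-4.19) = 175.76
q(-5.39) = -530.27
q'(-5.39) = 284.03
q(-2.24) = -42.99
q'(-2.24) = 55.12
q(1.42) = 8.98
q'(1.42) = 13.47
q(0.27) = 3.18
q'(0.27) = 0.58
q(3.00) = 69.00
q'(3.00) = 70.00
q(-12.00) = -5481.00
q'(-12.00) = 1345.00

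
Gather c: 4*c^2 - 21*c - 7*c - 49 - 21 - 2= 4*c^2 - 28*c - 72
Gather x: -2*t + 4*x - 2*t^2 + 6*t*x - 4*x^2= -2*t^2 - 2*t - 4*x^2 + x*(6*t + 4)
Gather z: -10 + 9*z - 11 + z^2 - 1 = z^2 + 9*z - 22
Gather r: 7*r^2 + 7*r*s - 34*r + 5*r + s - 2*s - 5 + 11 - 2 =7*r^2 + r*(7*s - 29) - s + 4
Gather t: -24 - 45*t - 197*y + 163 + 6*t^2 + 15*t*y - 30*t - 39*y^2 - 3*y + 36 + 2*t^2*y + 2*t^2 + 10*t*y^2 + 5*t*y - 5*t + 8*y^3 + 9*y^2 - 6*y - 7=t^2*(2*y + 8) + t*(10*y^2 + 20*y - 80) + 8*y^3 - 30*y^2 - 206*y + 168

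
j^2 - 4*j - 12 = (j - 6)*(j + 2)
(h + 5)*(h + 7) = h^2 + 12*h + 35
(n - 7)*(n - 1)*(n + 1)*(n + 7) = n^4 - 50*n^2 + 49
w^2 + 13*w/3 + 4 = (w + 4/3)*(w + 3)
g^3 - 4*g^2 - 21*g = g*(g - 7)*(g + 3)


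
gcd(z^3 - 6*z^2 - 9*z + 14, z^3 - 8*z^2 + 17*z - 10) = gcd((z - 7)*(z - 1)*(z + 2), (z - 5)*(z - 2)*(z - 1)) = z - 1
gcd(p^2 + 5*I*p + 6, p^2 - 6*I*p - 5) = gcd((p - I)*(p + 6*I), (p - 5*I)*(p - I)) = p - I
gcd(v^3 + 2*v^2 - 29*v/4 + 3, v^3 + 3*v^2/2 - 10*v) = v + 4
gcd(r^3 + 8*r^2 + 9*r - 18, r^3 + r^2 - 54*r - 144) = r^2 + 9*r + 18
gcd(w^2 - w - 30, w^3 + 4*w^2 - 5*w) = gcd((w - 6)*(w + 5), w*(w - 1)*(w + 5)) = w + 5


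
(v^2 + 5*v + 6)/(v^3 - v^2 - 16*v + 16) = (v^2 + 5*v + 6)/(v^3 - v^2 - 16*v + 16)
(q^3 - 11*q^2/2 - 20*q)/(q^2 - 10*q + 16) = q*(2*q + 5)/(2*(q - 2))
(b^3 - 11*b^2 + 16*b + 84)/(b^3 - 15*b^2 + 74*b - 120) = (b^2 - 5*b - 14)/(b^2 - 9*b + 20)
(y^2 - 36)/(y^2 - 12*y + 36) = (y + 6)/(y - 6)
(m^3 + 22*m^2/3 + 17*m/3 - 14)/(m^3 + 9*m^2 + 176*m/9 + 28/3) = 3*(m - 1)/(3*m + 2)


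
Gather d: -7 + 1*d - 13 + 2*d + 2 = 3*d - 18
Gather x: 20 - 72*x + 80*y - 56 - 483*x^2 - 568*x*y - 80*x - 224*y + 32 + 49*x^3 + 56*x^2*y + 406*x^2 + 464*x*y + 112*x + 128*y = 49*x^3 + x^2*(56*y - 77) + x*(-104*y - 40) - 16*y - 4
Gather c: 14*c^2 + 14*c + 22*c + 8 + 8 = 14*c^2 + 36*c + 16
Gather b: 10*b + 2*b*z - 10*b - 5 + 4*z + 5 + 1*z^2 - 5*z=2*b*z + z^2 - z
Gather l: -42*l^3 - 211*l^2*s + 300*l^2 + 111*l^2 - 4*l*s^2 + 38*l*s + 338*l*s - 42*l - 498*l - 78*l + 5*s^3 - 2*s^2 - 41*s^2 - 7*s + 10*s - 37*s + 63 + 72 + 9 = -42*l^3 + l^2*(411 - 211*s) + l*(-4*s^2 + 376*s - 618) + 5*s^3 - 43*s^2 - 34*s + 144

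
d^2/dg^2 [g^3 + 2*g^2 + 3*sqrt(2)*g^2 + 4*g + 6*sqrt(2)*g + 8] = 6*g + 4 + 6*sqrt(2)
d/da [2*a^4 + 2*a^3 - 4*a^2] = 2*a*(4*a^2 + 3*a - 4)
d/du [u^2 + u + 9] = 2*u + 1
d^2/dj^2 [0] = 0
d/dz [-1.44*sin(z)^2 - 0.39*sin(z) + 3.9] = -(2.88*sin(z) + 0.39)*cos(z)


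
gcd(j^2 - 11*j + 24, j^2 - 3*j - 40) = j - 8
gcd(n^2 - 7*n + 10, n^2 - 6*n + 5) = n - 5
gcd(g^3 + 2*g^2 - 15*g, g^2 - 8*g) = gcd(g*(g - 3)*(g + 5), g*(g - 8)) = g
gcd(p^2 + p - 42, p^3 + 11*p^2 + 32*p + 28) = p + 7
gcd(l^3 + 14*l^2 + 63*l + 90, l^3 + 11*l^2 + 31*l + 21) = l + 3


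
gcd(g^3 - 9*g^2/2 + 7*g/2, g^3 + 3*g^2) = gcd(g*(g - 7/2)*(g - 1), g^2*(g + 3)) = g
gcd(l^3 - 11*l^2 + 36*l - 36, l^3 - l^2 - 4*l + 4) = l - 2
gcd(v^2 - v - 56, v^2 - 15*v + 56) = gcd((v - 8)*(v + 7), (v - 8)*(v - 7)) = v - 8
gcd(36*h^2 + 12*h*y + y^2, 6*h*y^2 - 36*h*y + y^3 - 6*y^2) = 6*h + y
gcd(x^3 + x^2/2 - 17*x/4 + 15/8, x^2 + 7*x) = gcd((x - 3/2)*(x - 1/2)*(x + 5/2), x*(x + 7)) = 1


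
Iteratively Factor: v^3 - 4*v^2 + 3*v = (v - 3)*(v^2 - v) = v*(v - 3)*(v - 1)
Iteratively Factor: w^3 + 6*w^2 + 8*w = (w)*(w^2 + 6*w + 8) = w*(w + 4)*(w + 2)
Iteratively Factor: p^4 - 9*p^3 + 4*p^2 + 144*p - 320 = (p + 4)*(p^3 - 13*p^2 + 56*p - 80) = (p - 4)*(p + 4)*(p^2 - 9*p + 20) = (p - 5)*(p - 4)*(p + 4)*(p - 4)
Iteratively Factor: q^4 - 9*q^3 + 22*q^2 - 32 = (q - 4)*(q^3 - 5*q^2 + 2*q + 8) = (q - 4)*(q + 1)*(q^2 - 6*q + 8) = (q - 4)*(q - 2)*(q + 1)*(q - 4)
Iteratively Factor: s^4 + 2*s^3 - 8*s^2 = (s)*(s^3 + 2*s^2 - 8*s) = s^2*(s^2 + 2*s - 8) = s^2*(s - 2)*(s + 4)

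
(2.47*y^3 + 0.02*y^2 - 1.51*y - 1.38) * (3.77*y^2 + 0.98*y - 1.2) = 9.3119*y^5 + 2.496*y^4 - 8.6371*y^3 - 6.7064*y^2 + 0.4596*y + 1.656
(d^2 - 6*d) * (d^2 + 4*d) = d^4 - 2*d^3 - 24*d^2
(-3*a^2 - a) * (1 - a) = 3*a^3 - 2*a^2 - a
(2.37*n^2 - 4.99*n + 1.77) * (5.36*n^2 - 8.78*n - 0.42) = 12.7032*n^4 - 47.555*n^3 + 52.304*n^2 - 13.4448*n - 0.7434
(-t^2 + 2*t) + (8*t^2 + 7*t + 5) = 7*t^2 + 9*t + 5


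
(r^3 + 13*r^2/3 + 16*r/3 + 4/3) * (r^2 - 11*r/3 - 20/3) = r^5 + 2*r^4/3 - 155*r^3/9 - 424*r^2/9 - 364*r/9 - 80/9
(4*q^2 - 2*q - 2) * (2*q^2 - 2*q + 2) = 8*q^4 - 12*q^3 + 8*q^2 - 4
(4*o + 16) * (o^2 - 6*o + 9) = 4*o^3 - 8*o^2 - 60*o + 144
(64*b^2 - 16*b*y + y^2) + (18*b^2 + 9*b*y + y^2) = 82*b^2 - 7*b*y + 2*y^2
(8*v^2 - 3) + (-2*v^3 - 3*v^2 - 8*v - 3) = -2*v^3 + 5*v^2 - 8*v - 6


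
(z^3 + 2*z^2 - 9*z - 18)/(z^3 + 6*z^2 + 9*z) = (z^2 - z - 6)/(z*(z + 3))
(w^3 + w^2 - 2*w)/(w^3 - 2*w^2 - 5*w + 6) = w/(w - 3)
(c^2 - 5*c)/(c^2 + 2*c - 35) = c/(c + 7)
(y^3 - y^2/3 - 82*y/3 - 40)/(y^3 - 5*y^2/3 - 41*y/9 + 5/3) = 3*(y^2 - 2*y - 24)/(3*y^2 - 10*y + 3)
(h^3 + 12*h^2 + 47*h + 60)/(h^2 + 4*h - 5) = (h^2 + 7*h + 12)/(h - 1)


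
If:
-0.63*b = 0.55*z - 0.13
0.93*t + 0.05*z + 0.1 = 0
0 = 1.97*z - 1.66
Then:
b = -0.53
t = -0.15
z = 0.84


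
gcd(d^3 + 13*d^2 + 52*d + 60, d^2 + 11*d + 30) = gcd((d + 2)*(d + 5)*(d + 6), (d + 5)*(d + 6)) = d^2 + 11*d + 30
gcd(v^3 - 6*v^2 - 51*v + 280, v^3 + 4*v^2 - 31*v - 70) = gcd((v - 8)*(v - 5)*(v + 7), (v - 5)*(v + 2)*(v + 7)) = v^2 + 2*v - 35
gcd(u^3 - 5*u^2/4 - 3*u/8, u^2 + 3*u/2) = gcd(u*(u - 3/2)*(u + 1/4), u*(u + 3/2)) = u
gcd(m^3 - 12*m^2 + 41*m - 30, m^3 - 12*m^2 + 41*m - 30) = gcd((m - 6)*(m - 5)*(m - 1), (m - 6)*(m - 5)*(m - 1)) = m^3 - 12*m^2 + 41*m - 30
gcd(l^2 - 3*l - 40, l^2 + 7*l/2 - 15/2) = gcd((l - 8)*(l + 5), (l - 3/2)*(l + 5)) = l + 5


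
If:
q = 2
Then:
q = 2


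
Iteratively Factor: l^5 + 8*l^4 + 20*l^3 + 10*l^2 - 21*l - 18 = (l - 1)*(l^4 + 9*l^3 + 29*l^2 + 39*l + 18) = (l - 1)*(l + 3)*(l^3 + 6*l^2 + 11*l + 6) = (l - 1)*(l + 3)^2*(l^2 + 3*l + 2) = (l - 1)*(l + 1)*(l + 3)^2*(l + 2)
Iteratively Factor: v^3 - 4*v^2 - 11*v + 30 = (v - 5)*(v^2 + v - 6) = (v - 5)*(v + 3)*(v - 2)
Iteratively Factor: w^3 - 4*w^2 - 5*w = (w + 1)*(w^2 - 5*w) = w*(w + 1)*(w - 5)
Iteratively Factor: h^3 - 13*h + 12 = (h - 3)*(h^2 + 3*h - 4) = (h - 3)*(h - 1)*(h + 4)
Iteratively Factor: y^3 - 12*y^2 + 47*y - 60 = (y - 4)*(y^2 - 8*y + 15) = (y - 5)*(y - 4)*(y - 3)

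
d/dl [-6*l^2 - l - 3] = -12*l - 1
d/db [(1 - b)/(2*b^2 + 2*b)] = (b^2 - 2*b - 1)/(2*b^2*(b^2 + 2*b + 1))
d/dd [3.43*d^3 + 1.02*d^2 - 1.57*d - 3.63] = 10.29*d^2 + 2.04*d - 1.57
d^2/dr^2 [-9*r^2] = -18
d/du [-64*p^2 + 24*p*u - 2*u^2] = 24*p - 4*u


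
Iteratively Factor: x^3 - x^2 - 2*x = (x)*(x^2 - x - 2) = x*(x - 2)*(x + 1)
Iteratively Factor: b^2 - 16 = (b + 4)*(b - 4)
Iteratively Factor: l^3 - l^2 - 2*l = (l - 2)*(l^2 + l) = l*(l - 2)*(l + 1)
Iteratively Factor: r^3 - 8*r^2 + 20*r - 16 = (r - 4)*(r^2 - 4*r + 4) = (r - 4)*(r - 2)*(r - 2)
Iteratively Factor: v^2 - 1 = (v + 1)*(v - 1)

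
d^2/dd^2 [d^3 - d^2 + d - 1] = 6*d - 2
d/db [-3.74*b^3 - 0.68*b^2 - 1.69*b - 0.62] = -11.22*b^2 - 1.36*b - 1.69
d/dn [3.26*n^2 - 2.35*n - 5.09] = 6.52*n - 2.35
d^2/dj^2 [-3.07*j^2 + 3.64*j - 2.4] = -6.14000000000000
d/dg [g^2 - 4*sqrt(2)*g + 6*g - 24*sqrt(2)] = 2*g - 4*sqrt(2) + 6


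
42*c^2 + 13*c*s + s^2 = (6*c + s)*(7*c + s)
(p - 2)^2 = p^2 - 4*p + 4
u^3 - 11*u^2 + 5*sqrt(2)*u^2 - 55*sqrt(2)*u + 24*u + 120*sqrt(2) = (u - 8)*(u - 3)*(u + 5*sqrt(2))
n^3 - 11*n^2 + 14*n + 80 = (n - 8)*(n - 5)*(n + 2)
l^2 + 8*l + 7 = (l + 1)*(l + 7)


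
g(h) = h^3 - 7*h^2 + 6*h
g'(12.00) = 270.00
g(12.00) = 792.00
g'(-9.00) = 375.00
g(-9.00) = -1350.00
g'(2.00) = -10.00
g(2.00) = -8.00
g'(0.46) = 0.19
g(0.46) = 1.38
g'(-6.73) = 236.10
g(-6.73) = -662.25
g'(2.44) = -10.30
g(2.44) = -12.51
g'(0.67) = -2.03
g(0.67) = 1.18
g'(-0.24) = 9.53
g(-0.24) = -1.86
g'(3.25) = -7.81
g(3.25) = -20.11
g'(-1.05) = 24.01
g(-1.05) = -15.18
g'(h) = 3*h^2 - 14*h + 6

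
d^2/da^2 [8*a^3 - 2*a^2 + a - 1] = 48*a - 4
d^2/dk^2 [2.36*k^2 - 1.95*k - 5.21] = 4.72000000000000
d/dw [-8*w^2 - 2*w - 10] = -16*w - 2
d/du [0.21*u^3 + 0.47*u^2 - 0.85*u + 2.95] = 0.63*u^2 + 0.94*u - 0.85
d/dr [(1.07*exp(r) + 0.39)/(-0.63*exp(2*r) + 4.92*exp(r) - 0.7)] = (0.6741*exp(2*r) + 0.4914*exp(r) - 2.6678)*exp(r)/(0.3969*exp(4*r) - 6.1992*exp(3*r) + 25.0884*exp(2*r) - 6.888*exp(r) + 0.49)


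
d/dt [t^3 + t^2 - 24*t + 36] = 3*t^2 + 2*t - 24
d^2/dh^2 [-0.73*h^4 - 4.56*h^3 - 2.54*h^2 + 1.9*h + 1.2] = -8.76*h^2 - 27.36*h - 5.08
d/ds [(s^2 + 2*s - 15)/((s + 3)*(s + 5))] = 6/(s^2 + 6*s + 9)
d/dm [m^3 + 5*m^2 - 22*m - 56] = 3*m^2 + 10*m - 22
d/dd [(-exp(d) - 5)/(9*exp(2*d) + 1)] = (18*(exp(d) + 5)*exp(d) - 9*exp(2*d) - 1)*exp(d)/(9*exp(2*d) + 1)^2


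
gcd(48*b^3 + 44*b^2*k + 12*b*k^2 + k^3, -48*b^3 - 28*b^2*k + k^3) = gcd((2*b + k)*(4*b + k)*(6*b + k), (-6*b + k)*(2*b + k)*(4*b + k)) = 8*b^2 + 6*b*k + k^2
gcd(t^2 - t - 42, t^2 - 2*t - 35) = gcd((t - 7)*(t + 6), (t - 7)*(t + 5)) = t - 7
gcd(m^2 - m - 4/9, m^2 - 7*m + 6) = 1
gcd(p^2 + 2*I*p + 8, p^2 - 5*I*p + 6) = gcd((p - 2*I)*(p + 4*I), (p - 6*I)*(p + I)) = 1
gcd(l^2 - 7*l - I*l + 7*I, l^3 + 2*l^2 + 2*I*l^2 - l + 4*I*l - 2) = 1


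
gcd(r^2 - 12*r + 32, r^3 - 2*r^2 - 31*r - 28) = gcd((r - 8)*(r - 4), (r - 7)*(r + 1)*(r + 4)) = 1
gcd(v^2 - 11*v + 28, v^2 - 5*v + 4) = v - 4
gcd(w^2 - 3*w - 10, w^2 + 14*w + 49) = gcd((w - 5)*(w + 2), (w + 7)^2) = 1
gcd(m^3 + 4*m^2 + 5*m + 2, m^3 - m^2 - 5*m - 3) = m^2 + 2*m + 1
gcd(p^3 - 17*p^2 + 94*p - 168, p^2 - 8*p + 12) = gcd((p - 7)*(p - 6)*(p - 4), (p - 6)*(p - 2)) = p - 6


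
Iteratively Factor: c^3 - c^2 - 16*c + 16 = (c - 4)*(c^2 + 3*c - 4) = (c - 4)*(c - 1)*(c + 4)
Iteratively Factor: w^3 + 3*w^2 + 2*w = (w)*(w^2 + 3*w + 2) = w*(w + 1)*(w + 2)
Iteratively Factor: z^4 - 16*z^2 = (z)*(z^3 - 16*z) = z^2*(z^2 - 16) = z^2*(z - 4)*(z + 4)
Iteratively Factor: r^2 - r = (r)*(r - 1)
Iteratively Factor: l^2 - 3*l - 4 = (l + 1)*(l - 4)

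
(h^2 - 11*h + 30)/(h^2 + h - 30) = (h - 6)/(h + 6)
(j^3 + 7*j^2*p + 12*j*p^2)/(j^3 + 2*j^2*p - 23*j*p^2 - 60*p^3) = j/(j - 5*p)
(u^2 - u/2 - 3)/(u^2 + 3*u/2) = (u - 2)/u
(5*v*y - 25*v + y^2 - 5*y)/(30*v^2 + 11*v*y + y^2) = (y - 5)/(6*v + y)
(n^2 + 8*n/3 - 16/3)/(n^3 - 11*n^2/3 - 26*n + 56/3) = (3*n - 4)/(3*n^2 - 23*n + 14)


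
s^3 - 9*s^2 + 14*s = s*(s - 7)*(s - 2)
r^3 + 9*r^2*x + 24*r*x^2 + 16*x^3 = (r + x)*(r + 4*x)^2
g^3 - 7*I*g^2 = g^2*(g - 7*I)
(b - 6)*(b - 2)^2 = b^3 - 10*b^2 + 28*b - 24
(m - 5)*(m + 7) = m^2 + 2*m - 35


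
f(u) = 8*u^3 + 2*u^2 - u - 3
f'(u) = 24*u^2 + 4*u - 1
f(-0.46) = -2.90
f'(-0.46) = 2.24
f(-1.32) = -16.59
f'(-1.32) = 35.54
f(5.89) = 1695.19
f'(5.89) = 855.17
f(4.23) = 634.05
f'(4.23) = 445.35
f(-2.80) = -160.14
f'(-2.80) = 175.96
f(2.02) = 69.08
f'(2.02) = 105.01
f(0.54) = -1.70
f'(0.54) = 8.16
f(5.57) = 1435.95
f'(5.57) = 765.88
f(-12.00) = -13527.00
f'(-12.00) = 3407.00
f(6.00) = 1791.00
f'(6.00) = 887.00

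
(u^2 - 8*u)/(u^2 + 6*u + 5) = u*(u - 8)/(u^2 + 6*u + 5)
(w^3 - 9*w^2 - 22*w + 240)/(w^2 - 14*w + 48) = w + 5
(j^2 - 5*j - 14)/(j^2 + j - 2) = (j - 7)/(j - 1)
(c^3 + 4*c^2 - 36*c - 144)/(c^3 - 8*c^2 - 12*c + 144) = (c + 6)/(c - 6)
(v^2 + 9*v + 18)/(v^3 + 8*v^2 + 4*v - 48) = (v + 3)/(v^2 + 2*v - 8)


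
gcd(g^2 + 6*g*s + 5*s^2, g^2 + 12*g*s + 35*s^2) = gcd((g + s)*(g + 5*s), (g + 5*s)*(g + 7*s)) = g + 5*s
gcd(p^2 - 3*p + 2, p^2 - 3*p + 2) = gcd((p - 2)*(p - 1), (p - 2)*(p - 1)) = p^2 - 3*p + 2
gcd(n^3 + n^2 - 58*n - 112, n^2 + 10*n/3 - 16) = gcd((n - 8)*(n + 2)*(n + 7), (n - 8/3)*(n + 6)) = 1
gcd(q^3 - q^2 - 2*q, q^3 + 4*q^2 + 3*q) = q^2 + q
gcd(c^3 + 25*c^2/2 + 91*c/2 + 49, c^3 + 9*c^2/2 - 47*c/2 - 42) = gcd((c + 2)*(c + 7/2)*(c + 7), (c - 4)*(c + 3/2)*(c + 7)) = c + 7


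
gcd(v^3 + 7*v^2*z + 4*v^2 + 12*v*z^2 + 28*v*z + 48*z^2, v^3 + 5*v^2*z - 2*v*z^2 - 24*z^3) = v^2 + 7*v*z + 12*z^2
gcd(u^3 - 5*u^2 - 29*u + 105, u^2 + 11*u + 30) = u + 5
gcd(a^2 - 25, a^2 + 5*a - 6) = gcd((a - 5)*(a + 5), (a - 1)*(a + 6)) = 1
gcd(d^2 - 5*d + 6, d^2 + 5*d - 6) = 1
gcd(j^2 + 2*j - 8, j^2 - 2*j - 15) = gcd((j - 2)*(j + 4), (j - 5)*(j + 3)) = 1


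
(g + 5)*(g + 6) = g^2 + 11*g + 30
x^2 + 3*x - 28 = (x - 4)*(x + 7)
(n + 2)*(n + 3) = n^2 + 5*n + 6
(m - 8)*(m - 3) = m^2 - 11*m + 24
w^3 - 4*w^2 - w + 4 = (w - 4)*(w - 1)*(w + 1)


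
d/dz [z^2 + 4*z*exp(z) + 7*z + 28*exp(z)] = 4*z*exp(z) + 2*z + 32*exp(z) + 7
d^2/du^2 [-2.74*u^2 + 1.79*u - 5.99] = -5.48000000000000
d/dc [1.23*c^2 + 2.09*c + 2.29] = 2.46*c + 2.09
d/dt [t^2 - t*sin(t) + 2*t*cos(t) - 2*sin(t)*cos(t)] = -2*t*sin(t) - t*cos(t) + 2*t - sin(t) + 2*cos(t) - 2*cos(2*t)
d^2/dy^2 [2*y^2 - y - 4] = 4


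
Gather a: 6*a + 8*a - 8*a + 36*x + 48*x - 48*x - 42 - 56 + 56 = 6*a + 36*x - 42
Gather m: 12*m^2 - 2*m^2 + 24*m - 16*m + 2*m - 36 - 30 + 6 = 10*m^2 + 10*m - 60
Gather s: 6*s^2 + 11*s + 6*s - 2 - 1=6*s^2 + 17*s - 3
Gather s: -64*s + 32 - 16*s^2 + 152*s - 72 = -16*s^2 + 88*s - 40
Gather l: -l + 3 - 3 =-l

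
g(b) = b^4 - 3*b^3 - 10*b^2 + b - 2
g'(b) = 4*b^3 - 9*b^2 - 20*b + 1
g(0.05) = -1.98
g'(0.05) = -0.02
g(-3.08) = 77.70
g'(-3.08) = -139.65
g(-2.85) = 49.35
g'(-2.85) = -107.70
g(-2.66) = 31.11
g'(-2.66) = -84.76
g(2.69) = -77.71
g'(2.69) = -40.06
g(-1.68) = -9.71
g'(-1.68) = -9.77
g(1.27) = -20.40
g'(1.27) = -30.72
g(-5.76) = 1334.53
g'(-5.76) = -946.81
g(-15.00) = 58483.00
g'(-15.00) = -15224.00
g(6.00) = 292.00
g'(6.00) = 421.00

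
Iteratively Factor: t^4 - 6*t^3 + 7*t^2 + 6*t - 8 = (t - 4)*(t^3 - 2*t^2 - t + 2) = (t - 4)*(t - 1)*(t^2 - t - 2) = (t - 4)*(t - 1)*(t + 1)*(t - 2)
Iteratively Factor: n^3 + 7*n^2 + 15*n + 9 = (n + 3)*(n^2 + 4*n + 3) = (n + 3)^2*(n + 1)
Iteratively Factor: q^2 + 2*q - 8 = (q + 4)*(q - 2)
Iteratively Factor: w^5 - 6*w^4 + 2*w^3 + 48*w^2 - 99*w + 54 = (w - 3)*(w^4 - 3*w^3 - 7*w^2 + 27*w - 18) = (w - 3)^2*(w^3 - 7*w + 6) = (w - 3)^2*(w - 1)*(w^2 + w - 6) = (w - 3)^2*(w - 2)*(w - 1)*(w + 3)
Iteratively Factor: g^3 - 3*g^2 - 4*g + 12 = (g - 2)*(g^2 - g - 6) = (g - 3)*(g - 2)*(g + 2)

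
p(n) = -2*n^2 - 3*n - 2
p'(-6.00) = 21.00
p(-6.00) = -56.00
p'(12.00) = -51.00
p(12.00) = -326.00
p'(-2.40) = 6.60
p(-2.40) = -6.32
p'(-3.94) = 12.76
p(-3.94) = -21.23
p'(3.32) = -16.28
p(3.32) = -34.00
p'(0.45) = -4.80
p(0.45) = -3.76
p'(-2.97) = 8.88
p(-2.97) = -10.73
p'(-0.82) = 0.28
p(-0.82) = -0.88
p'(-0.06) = -2.76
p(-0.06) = -1.83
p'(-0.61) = -0.56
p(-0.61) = -0.91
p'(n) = -4*n - 3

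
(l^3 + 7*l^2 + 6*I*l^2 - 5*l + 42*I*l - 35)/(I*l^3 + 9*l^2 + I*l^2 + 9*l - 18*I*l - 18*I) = (-I*l^3 + l^2*(6 - 7*I) + l*(42 + 5*I) + 35*I)/(l^3 + l^2*(1 - 9*I) - 9*l*(2 + I) - 18)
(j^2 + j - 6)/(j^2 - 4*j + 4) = (j + 3)/(j - 2)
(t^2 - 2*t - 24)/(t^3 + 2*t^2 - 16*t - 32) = (t - 6)/(t^2 - 2*t - 8)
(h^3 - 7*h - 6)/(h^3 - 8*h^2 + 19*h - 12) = (h^2 + 3*h + 2)/(h^2 - 5*h + 4)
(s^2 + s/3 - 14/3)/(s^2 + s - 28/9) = 3*(s - 2)/(3*s - 4)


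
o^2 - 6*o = o*(o - 6)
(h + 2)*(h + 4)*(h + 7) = h^3 + 13*h^2 + 50*h + 56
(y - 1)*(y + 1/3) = y^2 - 2*y/3 - 1/3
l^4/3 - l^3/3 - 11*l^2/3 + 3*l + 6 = (l/3 + 1)*(l - 3)*(l - 2)*(l + 1)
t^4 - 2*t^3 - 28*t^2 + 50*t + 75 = (t - 5)*(t - 3)*(t + 1)*(t + 5)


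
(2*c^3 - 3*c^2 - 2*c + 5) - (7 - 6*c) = 2*c^3 - 3*c^2 + 4*c - 2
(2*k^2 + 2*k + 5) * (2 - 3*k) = -6*k^3 - 2*k^2 - 11*k + 10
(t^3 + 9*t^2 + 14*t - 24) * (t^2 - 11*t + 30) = t^5 - 2*t^4 - 55*t^3 + 92*t^2 + 684*t - 720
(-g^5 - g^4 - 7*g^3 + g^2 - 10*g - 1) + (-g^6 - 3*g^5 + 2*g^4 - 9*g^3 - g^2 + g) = -g^6 - 4*g^5 + g^4 - 16*g^3 - 9*g - 1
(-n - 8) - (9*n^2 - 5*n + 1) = -9*n^2 + 4*n - 9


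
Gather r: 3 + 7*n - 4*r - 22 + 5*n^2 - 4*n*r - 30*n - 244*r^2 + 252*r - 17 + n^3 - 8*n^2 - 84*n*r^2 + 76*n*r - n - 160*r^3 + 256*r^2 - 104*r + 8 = n^3 - 3*n^2 - 24*n - 160*r^3 + r^2*(12 - 84*n) + r*(72*n + 144) - 28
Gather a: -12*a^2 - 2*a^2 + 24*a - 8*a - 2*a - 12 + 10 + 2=-14*a^2 + 14*a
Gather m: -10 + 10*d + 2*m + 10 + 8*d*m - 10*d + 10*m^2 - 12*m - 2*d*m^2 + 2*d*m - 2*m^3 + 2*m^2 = -2*m^3 + m^2*(12 - 2*d) + m*(10*d - 10)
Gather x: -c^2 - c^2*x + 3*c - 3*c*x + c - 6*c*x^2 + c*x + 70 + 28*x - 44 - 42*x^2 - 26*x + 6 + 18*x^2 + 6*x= -c^2 + 4*c + x^2*(-6*c - 24) + x*(-c^2 - 2*c + 8) + 32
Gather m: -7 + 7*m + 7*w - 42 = 7*m + 7*w - 49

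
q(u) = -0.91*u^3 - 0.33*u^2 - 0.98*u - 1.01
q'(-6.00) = -95.30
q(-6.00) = 189.55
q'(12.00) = -402.02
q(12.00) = -1632.77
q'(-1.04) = -3.25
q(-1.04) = 0.68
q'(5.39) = -83.85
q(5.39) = -158.38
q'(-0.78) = -2.13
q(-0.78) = -0.01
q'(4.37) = -56.00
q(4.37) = -87.54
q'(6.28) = -112.79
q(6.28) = -245.56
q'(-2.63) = -18.13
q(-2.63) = 15.84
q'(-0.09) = -0.94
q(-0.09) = -0.92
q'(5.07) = -74.50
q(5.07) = -133.06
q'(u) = -2.73*u^2 - 0.66*u - 0.98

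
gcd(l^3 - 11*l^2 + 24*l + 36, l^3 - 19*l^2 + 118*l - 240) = l - 6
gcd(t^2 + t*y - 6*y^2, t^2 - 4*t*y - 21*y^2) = t + 3*y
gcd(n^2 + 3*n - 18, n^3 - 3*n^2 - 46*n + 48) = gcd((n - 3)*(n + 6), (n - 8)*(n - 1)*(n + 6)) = n + 6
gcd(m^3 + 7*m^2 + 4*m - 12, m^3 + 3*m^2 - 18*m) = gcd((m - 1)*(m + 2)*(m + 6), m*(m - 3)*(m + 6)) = m + 6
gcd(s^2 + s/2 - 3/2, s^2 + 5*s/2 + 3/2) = s + 3/2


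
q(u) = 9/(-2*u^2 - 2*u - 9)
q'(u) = 9*(4*u + 2)/(-2*u^2 - 2*u - 9)^2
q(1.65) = -0.51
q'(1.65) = 0.25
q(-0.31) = -1.05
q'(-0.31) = 0.09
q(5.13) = -0.13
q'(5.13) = 0.04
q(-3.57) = -0.33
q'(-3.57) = -0.15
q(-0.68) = -1.05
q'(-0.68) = -0.09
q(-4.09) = -0.26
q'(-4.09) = -0.11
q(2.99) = -0.27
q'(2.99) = 0.12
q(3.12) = -0.26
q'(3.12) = 0.11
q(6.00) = -0.10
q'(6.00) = 0.03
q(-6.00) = -0.13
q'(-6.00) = -0.04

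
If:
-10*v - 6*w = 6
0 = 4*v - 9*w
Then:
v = -9/19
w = -4/19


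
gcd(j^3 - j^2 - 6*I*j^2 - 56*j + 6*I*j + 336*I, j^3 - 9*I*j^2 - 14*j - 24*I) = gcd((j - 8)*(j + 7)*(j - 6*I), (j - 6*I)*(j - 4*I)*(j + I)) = j - 6*I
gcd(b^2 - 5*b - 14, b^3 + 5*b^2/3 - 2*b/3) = b + 2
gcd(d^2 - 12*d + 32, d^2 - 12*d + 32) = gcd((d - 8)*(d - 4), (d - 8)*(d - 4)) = d^2 - 12*d + 32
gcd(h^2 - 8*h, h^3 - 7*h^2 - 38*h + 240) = h - 8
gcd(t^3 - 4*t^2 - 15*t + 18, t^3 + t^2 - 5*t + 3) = t^2 + 2*t - 3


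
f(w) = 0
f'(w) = 0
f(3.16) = 0.00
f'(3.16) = 0.00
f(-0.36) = 0.00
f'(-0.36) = 0.00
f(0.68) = 0.00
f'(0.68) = 0.00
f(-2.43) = 0.00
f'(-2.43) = 0.00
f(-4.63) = 0.00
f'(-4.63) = 0.00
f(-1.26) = 0.00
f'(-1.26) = 0.00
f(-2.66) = 0.00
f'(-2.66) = 0.00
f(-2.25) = 0.00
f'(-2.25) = 0.00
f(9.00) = 0.00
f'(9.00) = 0.00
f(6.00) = 0.00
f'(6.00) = 0.00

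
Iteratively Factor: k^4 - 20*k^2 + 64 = (k - 2)*(k^3 + 2*k^2 - 16*k - 32) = (k - 2)*(k + 2)*(k^2 - 16) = (k - 2)*(k + 2)*(k + 4)*(k - 4)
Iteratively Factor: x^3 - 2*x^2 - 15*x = (x)*(x^2 - 2*x - 15) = x*(x + 3)*(x - 5)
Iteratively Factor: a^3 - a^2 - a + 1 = (a - 1)*(a^2 - 1) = (a - 1)*(a + 1)*(a - 1)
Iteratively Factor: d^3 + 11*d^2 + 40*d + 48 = (d + 4)*(d^2 + 7*d + 12) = (d + 3)*(d + 4)*(d + 4)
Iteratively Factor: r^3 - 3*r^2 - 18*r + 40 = (r - 2)*(r^2 - r - 20) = (r - 5)*(r - 2)*(r + 4)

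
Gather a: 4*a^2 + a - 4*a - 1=4*a^2 - 3*a - 1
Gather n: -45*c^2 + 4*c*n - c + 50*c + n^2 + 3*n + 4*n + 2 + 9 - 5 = -45*c^2 + 49*c + n^2 + n*(4*c + 7) + 6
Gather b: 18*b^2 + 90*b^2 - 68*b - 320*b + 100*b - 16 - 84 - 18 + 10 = 108*b^2 - 288*b - 108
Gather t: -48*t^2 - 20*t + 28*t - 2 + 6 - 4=-48*t^2 + 8*t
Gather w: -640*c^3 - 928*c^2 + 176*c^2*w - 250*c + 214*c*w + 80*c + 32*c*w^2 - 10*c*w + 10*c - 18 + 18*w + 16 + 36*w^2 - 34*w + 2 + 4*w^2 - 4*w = -640*c^3 - 928*c^2 - 160*c + w^2*(32*c + 40) + w*(176*c^2 + 204*c - 20)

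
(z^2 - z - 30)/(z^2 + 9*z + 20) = (z - 6)/(z + 4)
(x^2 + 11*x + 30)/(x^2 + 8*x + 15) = (x + 6)/(x + 3)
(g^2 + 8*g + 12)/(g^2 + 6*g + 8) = (g + 6)/(g + 4)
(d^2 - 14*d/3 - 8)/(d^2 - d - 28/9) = 3*(d - 6)/(3*d - 7)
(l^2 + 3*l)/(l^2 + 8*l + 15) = l/(l + 5)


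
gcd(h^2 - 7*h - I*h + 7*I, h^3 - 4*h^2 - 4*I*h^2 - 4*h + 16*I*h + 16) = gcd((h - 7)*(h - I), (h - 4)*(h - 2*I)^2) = 1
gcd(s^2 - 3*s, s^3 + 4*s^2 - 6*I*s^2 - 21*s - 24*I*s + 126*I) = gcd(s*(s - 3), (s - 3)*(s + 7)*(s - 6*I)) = s - 3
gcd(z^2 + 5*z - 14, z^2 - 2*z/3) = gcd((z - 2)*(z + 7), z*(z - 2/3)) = 1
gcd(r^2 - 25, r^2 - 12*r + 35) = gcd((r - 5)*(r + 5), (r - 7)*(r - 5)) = r - 5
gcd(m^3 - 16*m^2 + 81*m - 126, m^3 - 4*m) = 1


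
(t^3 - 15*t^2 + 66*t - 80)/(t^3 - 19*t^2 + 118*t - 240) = (t - 2)/(t - 6)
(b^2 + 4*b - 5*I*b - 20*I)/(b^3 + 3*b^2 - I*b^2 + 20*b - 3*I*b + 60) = (b + 4)/(b^2 + b*(3 + 4*I) + 12*I)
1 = 1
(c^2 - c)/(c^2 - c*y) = (c - 1)/(c - y)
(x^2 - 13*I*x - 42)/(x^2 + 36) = (x - 7*I)/(x + 6*I)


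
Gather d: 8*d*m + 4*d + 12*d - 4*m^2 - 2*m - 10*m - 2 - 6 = d*(8*m + 16) - 4*m^2 - 12*m - 8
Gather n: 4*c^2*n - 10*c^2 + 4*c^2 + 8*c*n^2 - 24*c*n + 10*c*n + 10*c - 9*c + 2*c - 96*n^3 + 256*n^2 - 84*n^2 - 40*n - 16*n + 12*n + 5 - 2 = -6*c^2 + 3*c - 96*n^3 + n^2*(8*c + 172) + n*(4*c^2 - 14*c - 44) + 3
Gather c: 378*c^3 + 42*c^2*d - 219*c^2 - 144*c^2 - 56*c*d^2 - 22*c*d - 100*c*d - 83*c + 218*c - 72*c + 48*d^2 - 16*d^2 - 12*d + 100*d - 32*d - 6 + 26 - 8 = 378*c^3 + c^2*(42*d - 363) + c*(-56*d^2 - 122*d + 63) + 32*d^2 + 56*d + 12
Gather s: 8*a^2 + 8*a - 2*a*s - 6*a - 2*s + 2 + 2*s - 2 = 8*a^2 - 2*a*s + 2*a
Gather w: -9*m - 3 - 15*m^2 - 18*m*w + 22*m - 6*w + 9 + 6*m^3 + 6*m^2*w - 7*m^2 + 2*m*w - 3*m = 6*m^3 - 22*m^2 + 10*m + w*(6*m^2 - 16*m - 6) + 6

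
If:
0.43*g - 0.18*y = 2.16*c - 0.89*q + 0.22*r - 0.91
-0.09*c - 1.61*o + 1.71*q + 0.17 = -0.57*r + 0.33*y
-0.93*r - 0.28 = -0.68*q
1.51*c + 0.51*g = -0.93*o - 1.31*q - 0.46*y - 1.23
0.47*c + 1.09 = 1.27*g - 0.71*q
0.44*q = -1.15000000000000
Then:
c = -5.56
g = -2.66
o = -14.46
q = -2.61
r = -2.21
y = 55.19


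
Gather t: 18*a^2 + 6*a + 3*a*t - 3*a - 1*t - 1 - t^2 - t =18*a^2 + 3*a - t^2 + t*(3*a - 2) - 1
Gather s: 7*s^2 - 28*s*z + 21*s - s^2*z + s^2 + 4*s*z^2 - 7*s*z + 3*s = s^2*(8 - z) + s*(4*z^2 - 35*z + 24)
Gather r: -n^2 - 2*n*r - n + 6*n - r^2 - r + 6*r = -n^2 + 5*n - r^2 + r*(5 - 2*n)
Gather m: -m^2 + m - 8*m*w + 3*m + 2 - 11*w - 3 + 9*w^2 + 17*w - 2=-m^2 + m*(4 - 8*w) + 9*w^2 + 6*w - 3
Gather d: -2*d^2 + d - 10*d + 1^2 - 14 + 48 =-2*d^2 - 9*d + 35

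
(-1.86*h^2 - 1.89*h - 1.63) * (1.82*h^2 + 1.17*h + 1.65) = -3.3852*h^4 - 5.616*h^3 - 8.2469*h^2 - 5.0256*h - 2.6895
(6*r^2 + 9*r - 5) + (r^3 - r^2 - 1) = r^3 + 5*r^2 + 9*r - 6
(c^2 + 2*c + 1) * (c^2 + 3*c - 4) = c^4 + 5*c^3 + 3*c^2 - 5*c - 4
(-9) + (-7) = -16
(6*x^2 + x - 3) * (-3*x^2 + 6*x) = -18*x^4 + 33*x^3 + 15*x^2 - 18*x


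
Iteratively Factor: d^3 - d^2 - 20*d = (d - 5)*(d^2 + 4*d) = (d - 5)*(d + 4)*(d)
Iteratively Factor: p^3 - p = (p + 1)*(p^2 - p) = p*(p + 1)*(p - 1)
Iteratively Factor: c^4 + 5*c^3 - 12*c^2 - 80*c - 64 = (c + 1)*(c^3 + 4*c^2 - 16*c - 64) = (c - 4)*(c + 1)*(c^2 + 8*c + 16) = (c - 4)*(c + 1)*(c + 4)*(c + 4)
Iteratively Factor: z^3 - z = (z - 1)*(z^2 + z) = (z - 1)*(z + 1)*(z)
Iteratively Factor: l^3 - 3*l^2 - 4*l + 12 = (l - 3)*(l^2 - 4) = (l - 3)*(l + 2)*(l - 2)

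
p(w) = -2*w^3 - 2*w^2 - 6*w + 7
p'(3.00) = -72.00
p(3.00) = -83.00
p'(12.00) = -918.00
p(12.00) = -3809.00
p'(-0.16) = -5.51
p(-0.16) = 7.92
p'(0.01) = -6.04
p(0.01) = 6.94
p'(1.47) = -24.85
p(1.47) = -12.49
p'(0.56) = -10.12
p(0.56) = 2.66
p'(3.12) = -76.89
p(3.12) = -91.93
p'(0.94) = -15.06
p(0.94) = -2.07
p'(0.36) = -8.22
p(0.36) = 4.49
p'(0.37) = -8.30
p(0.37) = 4.40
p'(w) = -6*w^2 - 4*w - 6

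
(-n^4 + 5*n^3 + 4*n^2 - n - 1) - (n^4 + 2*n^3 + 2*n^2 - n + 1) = -2*n^4 + 3*n^3 + 2*n^2 - 2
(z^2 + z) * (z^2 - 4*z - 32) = z^4 - 3*z^3 - 36*z^2 - 32*z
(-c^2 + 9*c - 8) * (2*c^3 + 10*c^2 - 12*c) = -2*c^5 + 8*c^4 + 86*c^3 - 188*c^2 + 96*c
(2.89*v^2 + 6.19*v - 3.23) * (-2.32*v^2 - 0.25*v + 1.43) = -6.7048*v^4 - 15.0833*v^3 + 10.0788*v^2 + 9.6592*v - 4.6189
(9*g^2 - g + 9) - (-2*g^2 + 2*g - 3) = 11*g^2 - 3*g + 12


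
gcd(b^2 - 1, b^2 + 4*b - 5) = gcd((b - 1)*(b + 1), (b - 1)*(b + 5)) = b - 1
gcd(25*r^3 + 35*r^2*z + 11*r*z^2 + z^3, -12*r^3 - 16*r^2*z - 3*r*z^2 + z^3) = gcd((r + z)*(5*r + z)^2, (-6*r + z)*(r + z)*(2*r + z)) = r + z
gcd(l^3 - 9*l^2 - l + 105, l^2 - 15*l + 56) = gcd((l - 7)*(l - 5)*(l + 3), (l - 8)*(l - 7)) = l - 7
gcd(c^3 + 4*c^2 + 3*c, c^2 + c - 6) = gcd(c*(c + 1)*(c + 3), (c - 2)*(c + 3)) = c + 3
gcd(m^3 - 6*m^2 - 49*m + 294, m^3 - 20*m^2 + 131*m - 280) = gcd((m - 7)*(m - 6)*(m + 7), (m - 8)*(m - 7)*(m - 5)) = m - 7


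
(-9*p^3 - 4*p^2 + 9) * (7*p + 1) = -63*p^4 - 37*p^3 - 4*p^2 + 63*p + 9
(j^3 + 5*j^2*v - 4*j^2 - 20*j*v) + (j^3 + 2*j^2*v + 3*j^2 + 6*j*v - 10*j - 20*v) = 2*j^3 + 7*j^2*v - j^2 - 14*j*v - 10*j - 20*v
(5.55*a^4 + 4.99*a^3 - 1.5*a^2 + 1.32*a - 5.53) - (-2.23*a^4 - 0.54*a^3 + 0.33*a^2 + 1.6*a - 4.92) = 7.78*a^4 + 5.53*a^3 - 1.83*a^2 - 0.28*a - 0.61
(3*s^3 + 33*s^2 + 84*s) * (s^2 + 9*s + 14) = 3*s^5 + 60*s^4 + 423*s^3 + 1218*s^2 + 1176*s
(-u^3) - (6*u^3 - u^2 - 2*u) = -7*u^3 + u^2 + 2*u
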